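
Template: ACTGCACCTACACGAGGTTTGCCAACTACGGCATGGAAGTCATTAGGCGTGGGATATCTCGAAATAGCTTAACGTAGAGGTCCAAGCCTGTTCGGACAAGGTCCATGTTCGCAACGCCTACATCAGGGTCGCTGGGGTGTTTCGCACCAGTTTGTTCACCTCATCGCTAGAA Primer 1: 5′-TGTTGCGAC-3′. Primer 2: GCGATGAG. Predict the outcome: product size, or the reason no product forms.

Primer 1 (TGTTGCGAC) does not match the top strand, and its reverse complement GTCGCAACA does not match either.
With no annealing site for primer 1, no amplification occurs.

No product — primer 1 has no binding site in the template.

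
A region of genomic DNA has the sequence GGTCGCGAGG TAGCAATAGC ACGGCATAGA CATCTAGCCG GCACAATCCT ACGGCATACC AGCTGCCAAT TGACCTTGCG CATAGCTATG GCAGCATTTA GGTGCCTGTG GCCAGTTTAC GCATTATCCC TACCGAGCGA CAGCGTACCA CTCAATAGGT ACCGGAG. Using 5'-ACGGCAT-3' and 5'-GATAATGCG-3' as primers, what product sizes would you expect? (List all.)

The forward primer ACGGCAT matches the top strand at positions 21–27, 51–57.
The reverse primer's reverse complement is CGCATTATC, matching at positions 120–128.
Each forward site pairs with the reverse site to give a product ending at position 128: sizes 108, 78 bp.

108 bp, 78 bp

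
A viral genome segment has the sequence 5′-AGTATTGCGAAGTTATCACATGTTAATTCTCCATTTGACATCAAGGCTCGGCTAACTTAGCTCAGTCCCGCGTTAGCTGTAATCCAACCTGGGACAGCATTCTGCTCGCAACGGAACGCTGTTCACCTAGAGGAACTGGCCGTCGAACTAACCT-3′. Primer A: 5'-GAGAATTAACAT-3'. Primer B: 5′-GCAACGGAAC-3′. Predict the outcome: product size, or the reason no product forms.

Primer A (GAGAATTAACAT) has reverse complement ATGTTAATTCTC, which matches the top strand at positions 20–31; primer A anneals to the top strand there with its 3' end pointing upstream toward position 20.
Primer B (GCAACGGAAC) matches the top strand directly at positions 108–117; it anneals to the bottom strand with its 3' end pointing downstream toward position 117.
The 3' ends diverge (primer A extends toward position 1, primer B toward position 154), so the primers never converge on a shared product.

No product — the primers' 3' ends point away from each other.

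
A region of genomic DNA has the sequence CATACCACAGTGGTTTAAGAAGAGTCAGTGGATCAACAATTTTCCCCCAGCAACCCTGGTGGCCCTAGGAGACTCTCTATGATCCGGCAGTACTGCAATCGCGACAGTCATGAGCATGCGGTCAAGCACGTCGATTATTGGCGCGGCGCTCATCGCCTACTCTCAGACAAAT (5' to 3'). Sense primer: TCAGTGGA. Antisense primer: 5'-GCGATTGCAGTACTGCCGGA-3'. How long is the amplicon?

Scanning the template, TCAGTGGA occurs at positions 25–32; this primer anneals to the bottom strand there with its 3' end pointing downstream.
Taking the reverse complement of GCGATTGCAGTACTGCCGGA gives TCCGGCAGTACTGCAATCGC, found at positions 83–102 on the template; the primer anneals here to the top strand with its 3' end pointing upstream.
Amplicon spans positions 25–102: 78 bp.

78 bp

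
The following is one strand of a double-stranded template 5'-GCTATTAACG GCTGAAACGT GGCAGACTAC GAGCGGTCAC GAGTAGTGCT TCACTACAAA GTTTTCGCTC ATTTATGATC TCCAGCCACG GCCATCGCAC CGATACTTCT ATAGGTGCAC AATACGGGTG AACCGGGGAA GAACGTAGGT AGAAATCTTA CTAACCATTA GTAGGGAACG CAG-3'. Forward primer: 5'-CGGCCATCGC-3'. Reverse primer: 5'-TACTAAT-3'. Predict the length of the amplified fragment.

The forward primer matches the template at positions 89–98.
Taking the reverse complement of TACTAAT gives ATTAGTA, found at positions 167–173 on the template; the primer anneals here to the top strand with its 3' end pointing upstream.
Amplicon spans positions 89–173: 85 bp.

85 bp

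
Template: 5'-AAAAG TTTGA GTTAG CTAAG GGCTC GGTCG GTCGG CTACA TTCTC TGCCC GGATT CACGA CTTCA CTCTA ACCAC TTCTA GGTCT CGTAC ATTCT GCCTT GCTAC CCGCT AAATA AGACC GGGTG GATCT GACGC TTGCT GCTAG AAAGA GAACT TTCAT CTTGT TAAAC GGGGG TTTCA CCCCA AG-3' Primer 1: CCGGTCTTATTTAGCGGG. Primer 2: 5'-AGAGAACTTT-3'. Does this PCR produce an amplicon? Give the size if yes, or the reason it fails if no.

No product — the primers' 3' ends point away from each other.

Primer 1 (CCGGTCTTATTTAGCGGG) has reverse complement CCCGCTAAATAAGACCGG, which matches the top strand at positions 105–122; primer 1 anneals to the top strand there with its 3' end pointing upstream toward position 105.
Primer 2 (AGAGAACTTT) matches the top strand directly at positions 148–157; it anneals to the bottom strand with its 3' end pointing downstream toward position 157.
The 3' ends diverge (primer 1 extends toward position 1, primer 2 toward position 187), so the primers never converge on a shared product.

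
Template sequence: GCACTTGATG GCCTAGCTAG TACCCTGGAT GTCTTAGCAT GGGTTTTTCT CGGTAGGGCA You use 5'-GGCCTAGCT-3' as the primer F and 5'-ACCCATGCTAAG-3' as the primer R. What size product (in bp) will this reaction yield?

35 bp

The forward primer matches the template at positions 10–18.
The reverse primer's reverse complement is CTTAGCATGGGT, which matches the template at positions 33–44.
Amplicon spans positions 10–44: 35 bp.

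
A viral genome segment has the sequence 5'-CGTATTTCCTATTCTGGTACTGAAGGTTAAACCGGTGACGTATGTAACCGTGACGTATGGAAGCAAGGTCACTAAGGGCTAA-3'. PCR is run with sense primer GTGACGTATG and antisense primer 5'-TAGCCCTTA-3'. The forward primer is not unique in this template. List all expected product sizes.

47 bp, 32 bp

The forward primer GTGACGTATG matches the top strand at positions 35–44, 50–59.
The reverse primer's reverse complement is TAAGGGCTA, matching at positions 73–81.
Each forward site pairs with the reverse site to give a product ending at position 81: sizes 47, 32 bp.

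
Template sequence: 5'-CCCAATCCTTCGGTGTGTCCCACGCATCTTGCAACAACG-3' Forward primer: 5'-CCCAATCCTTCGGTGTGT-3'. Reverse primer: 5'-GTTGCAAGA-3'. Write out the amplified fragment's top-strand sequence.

Scanning the template, CCCAATCCTTCGGTGTGT occurs at positions 1–18; this primer anneals to the bottom strand there with its 3' end pointing downstream.
Reverse complement of the reverse primer: TCTTGCAAC. This occurs on the top strand at positions 27–35.
The product is the template from position 1 through 35 (35 bp).

5'-CCCAATCCTTCGGTGTGTCCCACGCATCTTGCAAC-3'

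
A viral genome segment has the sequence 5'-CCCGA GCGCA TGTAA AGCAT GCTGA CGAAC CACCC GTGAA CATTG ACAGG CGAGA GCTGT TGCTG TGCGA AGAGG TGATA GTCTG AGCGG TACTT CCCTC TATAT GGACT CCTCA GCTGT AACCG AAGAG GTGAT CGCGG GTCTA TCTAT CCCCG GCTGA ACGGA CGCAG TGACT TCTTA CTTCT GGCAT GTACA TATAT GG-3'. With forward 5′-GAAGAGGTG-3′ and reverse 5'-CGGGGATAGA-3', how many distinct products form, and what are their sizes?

Two products: 87 bp, 31 bp

The forward primer GAAGAGGTG matches the top strand at positions 69–77, 125–133.
The reverse primer's reverse complement is TCTATCCCCG, matching at positions 146–155.
Each forward site pairs with the reverse site to give a product ending at position 155: sizes 87, 31 bp.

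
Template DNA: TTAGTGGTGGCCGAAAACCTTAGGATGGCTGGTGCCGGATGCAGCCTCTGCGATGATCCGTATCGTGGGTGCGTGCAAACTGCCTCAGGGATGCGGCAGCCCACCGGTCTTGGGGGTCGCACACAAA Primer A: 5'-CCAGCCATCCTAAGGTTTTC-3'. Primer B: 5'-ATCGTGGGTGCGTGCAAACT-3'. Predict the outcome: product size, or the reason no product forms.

No product — the primers' 3' ends point away from each other.

Primer A (CCAGCCATCCTAAGGTTTTC) has reverse complement GAAAACCTTAGGATGGCTGG, which matches the top strand at positions 13–32; primer A anneals to the top strand there with its 3' end pointing upstream toward position 13.
Primer B (ATCGTGGGTGCGTGCAAACT) matches the top strand directly at positions 62–81; it anneals to the bottom strand with its 3' end pointing downstream toward position 81.
The 3' ends diverge (primer A extends toward position 1, primer B toward position 127), so the primers never converge on a shared product.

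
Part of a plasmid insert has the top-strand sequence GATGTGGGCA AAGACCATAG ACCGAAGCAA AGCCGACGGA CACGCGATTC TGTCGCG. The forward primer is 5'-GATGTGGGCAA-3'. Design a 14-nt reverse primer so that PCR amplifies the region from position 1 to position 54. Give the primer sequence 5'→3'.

5'-GACAGAATCGCGTG-3'

The product's 3' end on the top strand is position 54.
The reverse primer anneals to the top strand over positions 41–54, i.e. to CACGCGATTCTGTC.
Its sequence written 5'→3' is the reverse complement: GACAGAATCGCGTG.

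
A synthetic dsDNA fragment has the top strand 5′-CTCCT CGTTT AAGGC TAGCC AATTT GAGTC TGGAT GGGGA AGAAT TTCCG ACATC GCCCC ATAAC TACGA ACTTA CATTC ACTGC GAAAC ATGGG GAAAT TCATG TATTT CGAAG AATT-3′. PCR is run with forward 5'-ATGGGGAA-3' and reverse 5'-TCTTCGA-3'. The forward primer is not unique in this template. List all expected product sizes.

The forward primer ATGGGGAA matches the top strand at positions 34–41, 91–98.
The reverse primer's reverse complement is TCGAAGA, matching at positions 110–116.
Each forward site pairs with the reverse site to give a product ending at position 116: sizes 83, 26 bp.

83 bp, 26 bp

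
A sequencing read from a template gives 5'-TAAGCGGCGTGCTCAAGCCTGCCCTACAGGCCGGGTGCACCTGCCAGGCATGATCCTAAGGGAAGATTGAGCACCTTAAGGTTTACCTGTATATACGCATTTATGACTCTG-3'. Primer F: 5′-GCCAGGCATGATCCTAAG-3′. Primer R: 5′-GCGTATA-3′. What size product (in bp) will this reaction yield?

56 bp

Forward primer GCCAGGCATGATCCTAAG is found on the top strand at positions 43–60.
Taking the reverse complement of GCGTATA gives TATACGC, found at positions 92–98 on the template; the primer anneals here to the top strand with its 3' end pointing upstream.
Product length = (reverse-primer end) − (forward-primer start) + 1 = 98 − 43 + 1 = 56 bp.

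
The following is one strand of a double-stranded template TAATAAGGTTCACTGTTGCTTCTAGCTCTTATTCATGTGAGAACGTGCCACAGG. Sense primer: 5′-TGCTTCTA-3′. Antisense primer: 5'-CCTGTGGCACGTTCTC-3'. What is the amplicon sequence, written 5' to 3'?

5'-TGCTTCTAGCTCTTATTCATGTGAGAACGTGCCACAGG-3'

Scanning the template, TGCTTCTA occurs at positions 17–24; this primer anneals to the bottom strand there with its 3' end pointing downstream.
Reverse complement of the reverse primer: GAGAACGTGCCACAGG. This occurs on the top strand at positions 39–54.
The product is the template from position 17 through 54 (38 bp).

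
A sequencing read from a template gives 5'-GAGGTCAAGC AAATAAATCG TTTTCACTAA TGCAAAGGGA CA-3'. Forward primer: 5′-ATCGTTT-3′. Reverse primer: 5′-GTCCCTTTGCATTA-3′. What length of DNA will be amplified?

25 bp

Scanning the template, ATCGTTT occurs at positions 17–23; this primer anneals to the bottom strand there with its 3' end pointing downstream.
Taking the reverse complement of GTCCCTTTGCATTA gives TAATGCAAAGGGAC, found at positions 28–41 on the template; the primer anneals here to the top strand with its 3' end pointing upstream.
The product runs from position 17 to position 41, so its length is 41 − 17 + 1 = 25 bp.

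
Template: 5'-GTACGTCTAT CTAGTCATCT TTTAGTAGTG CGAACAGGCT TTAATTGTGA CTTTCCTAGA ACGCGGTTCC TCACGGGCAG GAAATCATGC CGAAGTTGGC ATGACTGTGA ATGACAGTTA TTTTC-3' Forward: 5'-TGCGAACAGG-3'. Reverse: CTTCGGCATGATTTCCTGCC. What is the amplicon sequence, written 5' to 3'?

5'-TGCGAACAGGCTTTAATTGTGACTTTCCTAGAACGCGGTTCCTCACGGGCAGGAAATCATGCCGAAG-3'

Scanning the template, TGCGAACAGG occurs at positions 29–38; this primer anneals to the bottom strand there with its 3' end pointing downstream.
Reverse complement of the reverse primer: GGCAGGAAATCATGCCGAAG. This occurs on the top strand at positions 76–95.
The product is the template from position 29 through 95 (67 bp).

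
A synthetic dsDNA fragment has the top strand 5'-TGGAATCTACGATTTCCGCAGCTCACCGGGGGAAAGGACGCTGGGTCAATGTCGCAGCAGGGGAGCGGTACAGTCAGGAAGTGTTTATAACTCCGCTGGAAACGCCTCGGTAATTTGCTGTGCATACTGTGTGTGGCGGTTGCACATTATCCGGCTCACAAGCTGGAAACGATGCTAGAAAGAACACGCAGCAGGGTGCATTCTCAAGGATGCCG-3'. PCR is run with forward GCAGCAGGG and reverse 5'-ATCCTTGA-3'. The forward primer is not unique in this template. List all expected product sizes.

The forward primer GCAGCAGGG matches the top strand at positions 54–62, 188–196.
The reverse primer's reverse complement is TCAAGGAT, matching at positions 204–211.
Each forward site pairs with the reverse site to give a product ending at position 211: sizes 158, 24 bp.

158 bp, 24 bp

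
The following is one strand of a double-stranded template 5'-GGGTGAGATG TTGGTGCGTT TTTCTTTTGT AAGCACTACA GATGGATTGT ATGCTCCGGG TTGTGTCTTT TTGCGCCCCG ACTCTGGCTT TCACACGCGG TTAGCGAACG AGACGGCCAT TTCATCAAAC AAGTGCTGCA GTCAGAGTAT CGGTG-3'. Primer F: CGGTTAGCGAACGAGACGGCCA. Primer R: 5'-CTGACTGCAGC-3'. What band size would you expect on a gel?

48 bp

The forward primer matches the template at positions 98–119.
Reverse complement of the reverse primer: GCTGCAGTCAG. This occurs on the top strand at positions 135–145.
Amplicon spans positions 98–145: 48 bp.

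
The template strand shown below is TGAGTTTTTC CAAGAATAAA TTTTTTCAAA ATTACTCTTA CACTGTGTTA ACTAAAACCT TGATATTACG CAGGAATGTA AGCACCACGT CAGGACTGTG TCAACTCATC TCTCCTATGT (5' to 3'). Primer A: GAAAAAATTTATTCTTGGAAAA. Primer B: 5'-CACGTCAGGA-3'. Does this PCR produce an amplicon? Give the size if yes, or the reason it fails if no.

Primer A (GAAAAAATTTATTCTTGGAAAA) has reverse complement TTTTCCAAGAATAAATTTTTTC, which matches the top strand at positions 6–27; primer A anneals to the top strand there with its 3' end pointing upstream toward position 6.
Primer B (CACGTCAGGA) matches the top strand directly at positions 86–95; it anneals to the bottom strand with its 3' end pointing downstream toward position 95.
The 3' ends diverge (primer A extends toward position 1, primer B toward position 120), so the primers never converge on a shared product.

No product — the primers' 3' ends point away from each other.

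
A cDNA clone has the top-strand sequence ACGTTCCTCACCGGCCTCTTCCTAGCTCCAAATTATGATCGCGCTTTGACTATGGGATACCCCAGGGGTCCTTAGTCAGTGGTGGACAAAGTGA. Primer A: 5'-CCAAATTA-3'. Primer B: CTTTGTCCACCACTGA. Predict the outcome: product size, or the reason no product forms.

Yes — a 64 bp product.

Primer A (CCAAATTA) matches the top strand at positions 28–35; it acts as a forward primer.
Primer B's reverse complement is TCAGTGGTGGACAAAG, matching the top strand at positions 76–91; it acts as a reverse primer.
The 3' ends face each other across positions 28–91, giving a 64 bp product.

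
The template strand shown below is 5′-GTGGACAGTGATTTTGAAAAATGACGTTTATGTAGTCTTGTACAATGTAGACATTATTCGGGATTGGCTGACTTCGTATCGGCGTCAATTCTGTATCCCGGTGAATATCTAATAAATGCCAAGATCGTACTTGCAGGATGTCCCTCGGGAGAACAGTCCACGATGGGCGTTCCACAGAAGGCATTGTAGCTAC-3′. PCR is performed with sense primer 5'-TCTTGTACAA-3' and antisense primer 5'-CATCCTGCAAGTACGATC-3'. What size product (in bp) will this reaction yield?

Scanning the template, TCTTGTACAA occurs at positions 36–45; this primer anneals to the bottom strand there with its 3' end pointing downstream.
The reverse primer's reverse complement is GATCGTACTTGCAGGATG, which matches the template at positions 123–140.
Product length = (reverse-primer end) − (forward-primer start) + 1 = 140 − 36 + 1 = 105 bp.

105 bp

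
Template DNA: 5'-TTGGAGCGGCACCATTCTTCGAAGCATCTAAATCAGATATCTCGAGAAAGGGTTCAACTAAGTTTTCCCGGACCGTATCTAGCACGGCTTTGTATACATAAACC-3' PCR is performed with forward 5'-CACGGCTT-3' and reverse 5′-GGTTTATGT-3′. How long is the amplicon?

22 bp

Forward primer CACGGCTT is found on the top strand at positions 83–90.
The reverse primer's reverse complement is ACATAAACC, which matches the template at positions 96–104.
Amplicon spans positions 83–104: 22 bp.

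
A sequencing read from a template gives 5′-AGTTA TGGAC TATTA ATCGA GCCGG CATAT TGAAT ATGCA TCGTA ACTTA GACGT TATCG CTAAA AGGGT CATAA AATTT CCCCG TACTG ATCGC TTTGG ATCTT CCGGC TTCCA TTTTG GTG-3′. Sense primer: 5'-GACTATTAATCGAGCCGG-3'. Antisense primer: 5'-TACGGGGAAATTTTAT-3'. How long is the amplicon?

Forward primer GACTATTAATCGAGCCGG is found on the top strand at positions 8–25.
The reverse primer's reverse complement is ATAAAATTTCCCCGTA, which matches the template at positions 72–87.
Amplicon spans positions 8–87: 80 bp.

80 bp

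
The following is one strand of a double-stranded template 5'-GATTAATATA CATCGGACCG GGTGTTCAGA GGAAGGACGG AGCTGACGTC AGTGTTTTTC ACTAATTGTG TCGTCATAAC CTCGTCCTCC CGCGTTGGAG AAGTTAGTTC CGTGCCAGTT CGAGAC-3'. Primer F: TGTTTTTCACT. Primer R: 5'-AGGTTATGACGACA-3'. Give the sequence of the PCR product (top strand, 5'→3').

5'-TGTTTTTCACTAATTGTGTCGTCATAACCT-3'

The forward primer matches the template at positions 53–63.
Reverse complement of the reverse primer: TGTCGTCATAACCT. This occurs on the top strand at positions 69–82.
The product is the template from position 53 through 82 (30 bp).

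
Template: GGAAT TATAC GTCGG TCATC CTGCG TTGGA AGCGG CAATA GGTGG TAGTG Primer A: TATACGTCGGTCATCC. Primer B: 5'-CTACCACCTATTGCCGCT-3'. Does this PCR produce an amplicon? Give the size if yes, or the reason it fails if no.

Yes — a 43 bp product.

Primer A (TATACGTCGGTCATCC) matches the top strand at positions 6–21; it acts as a forward primer.
Primer B's reverse complement is AGCGGCAATAGGTGGTAG, matching the top strand at positions 31–48; it acts as a reverse primer.
The 3' ends face each other across positions 6–48, giving a 43 bp product.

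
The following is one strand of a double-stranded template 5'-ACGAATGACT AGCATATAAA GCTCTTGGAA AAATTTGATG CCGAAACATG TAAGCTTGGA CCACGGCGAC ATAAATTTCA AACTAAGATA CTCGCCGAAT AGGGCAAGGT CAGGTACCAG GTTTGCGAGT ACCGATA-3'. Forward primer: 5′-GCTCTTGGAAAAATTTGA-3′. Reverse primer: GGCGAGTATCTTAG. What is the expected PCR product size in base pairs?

76 bp

The forward primer matches the template at positions 21–38.
The reverse primer's reverse complement is CTAAGATACTCGCC, which matches the template at positions 83–96.
The product runs from position 21 to position 96, so its length is 96 − 21 + 1 = 76 bp.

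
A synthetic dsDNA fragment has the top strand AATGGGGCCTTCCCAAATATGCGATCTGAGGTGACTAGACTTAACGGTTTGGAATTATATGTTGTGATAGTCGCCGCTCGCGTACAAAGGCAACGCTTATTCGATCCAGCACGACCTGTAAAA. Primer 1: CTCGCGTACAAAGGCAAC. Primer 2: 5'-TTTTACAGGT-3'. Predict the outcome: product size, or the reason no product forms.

Yes — a 47 bp product.

Primer 1 (CTCGCGTACAAAGGCAAC) matches the top strand at positions 77–94; it acts as a forward primer.
Primer 2's reverse complement is ACCTGTAAAA, matching the top strand at positions 114–123; it acts as a reverse primer.
The 3' ends face each other across positions 77–123, giving a 47 bp product.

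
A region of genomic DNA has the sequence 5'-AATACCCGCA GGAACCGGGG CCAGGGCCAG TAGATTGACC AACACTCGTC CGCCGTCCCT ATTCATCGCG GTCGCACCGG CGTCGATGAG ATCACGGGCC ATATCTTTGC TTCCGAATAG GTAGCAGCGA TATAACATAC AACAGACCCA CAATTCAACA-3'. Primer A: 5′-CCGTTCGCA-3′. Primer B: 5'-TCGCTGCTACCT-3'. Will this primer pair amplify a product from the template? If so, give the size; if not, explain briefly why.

Primer A (CCGTTCGCA) does not match the top strand, and its reverse complement TGCGAACGG does not match either.
With no annealing site for primer A, no amplification occurs.

No product — primer A has no binding site in the template.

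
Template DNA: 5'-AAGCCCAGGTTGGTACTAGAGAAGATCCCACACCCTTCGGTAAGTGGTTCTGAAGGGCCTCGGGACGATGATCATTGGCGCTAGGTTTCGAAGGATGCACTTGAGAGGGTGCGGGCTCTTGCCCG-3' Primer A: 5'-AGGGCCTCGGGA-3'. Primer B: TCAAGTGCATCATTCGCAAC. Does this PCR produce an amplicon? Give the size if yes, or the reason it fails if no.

Primer B (TCAAGTGCATCATTCGCAAC) does not match the top strand, and its reverse complement GTTGCGAATGATGCACTTGA does not match either.
With no annealing site for primer B, no amplification occurs.

No product — primer B has no binding site in the template.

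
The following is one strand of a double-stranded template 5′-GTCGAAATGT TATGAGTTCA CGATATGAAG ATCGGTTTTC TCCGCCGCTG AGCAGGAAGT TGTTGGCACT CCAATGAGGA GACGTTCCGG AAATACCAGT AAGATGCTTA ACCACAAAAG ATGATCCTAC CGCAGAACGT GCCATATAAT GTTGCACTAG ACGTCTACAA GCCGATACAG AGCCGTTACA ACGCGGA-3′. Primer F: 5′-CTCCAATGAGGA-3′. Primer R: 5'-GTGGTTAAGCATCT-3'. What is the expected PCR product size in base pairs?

47 bp

Scanning the template, CTCCAATGAGGA occurs at positions 69–80; this primer anneals to the bottom strand there with its 3' end pointing downstream.
Reverse complement of the reverse primer: AGATGCTTAACCAC. This occurs on the top strand at positions 102–115.
The product runs from position 69 to position 115, so its length is 115 − 69 + 1 = 47 bp.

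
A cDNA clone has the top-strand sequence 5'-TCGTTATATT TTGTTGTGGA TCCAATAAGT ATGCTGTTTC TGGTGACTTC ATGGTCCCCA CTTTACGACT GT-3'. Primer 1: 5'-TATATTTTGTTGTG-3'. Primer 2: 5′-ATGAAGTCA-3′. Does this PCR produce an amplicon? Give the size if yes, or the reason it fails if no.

Yes — a 48 bp product.

Primer 1 (TATATTTTGTTGTG) matches the top strand at positions 5–18; it acts as a forward primer.
Primer 2's reverse complement is TGACTTCAT, matching the top strand at positions 44–52; it acts as a reverse primer.
The 3' ends face each other across positions 5–52, giving a 48 bp product.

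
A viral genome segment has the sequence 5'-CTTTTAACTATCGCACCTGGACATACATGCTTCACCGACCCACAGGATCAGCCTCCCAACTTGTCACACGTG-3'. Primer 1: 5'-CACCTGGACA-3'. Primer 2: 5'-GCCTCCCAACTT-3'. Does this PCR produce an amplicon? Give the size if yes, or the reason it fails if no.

Primer 1 (CACCTGGACA) matches the top strand at positions 14–23 (3' end points downstream).
Primer 2 (GCCTCCCAACTT) also matches the top strand directly, at positions 51–62 — its reverse complement AAGTTGGGAGGC is not present.
Both primers anneal to the bottom strand with 3' ends pointing the same way, so neither can prime synthesis back toward the other.

No product — both primers anneal to the same strand and extend in the same direction.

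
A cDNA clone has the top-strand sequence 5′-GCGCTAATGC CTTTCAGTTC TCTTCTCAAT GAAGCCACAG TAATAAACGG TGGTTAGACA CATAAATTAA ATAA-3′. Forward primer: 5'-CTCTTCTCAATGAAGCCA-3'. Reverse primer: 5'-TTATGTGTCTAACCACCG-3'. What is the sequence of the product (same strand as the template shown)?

Forward primer CTCTTCTCAATGAAGCCA is found on the top strand at positions 20–37.
The reverse primer's reverse complement is CGGTGGTTAGACACATAA, which matches the template at positions 48–65.
The product is the template from position 20 through 65 (46 bp).

5'-CTCTTCTCAATGAAGCCACAGTAATAAACGGTGGTTAGACACATAA-3'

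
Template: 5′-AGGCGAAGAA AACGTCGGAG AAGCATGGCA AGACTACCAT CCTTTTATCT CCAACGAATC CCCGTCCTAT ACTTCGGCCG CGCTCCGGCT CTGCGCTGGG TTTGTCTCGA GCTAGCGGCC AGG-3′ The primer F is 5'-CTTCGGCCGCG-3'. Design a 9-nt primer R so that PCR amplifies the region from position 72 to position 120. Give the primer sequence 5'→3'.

5'-GGCCGCTAG-3'

The product's 3' end on the top strand is position 120.
The reverse primer anneals to the top strand over positions 112–120, i.e. to CTAGCGGCC.
Its sequence written 5'→3' is the reverse complement: GGCCGCTAG.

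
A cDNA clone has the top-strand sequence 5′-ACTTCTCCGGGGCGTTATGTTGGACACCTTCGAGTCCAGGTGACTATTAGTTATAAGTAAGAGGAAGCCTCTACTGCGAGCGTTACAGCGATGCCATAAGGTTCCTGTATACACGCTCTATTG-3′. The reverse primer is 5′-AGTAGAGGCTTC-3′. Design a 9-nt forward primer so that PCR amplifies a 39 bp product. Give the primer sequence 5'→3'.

5'-CAGGTGACT-3'

The reverse primer's reverse complement GAAGCCTCTACT matches the template at positions 64–75, so the product ends at position 75.
A 39 bp product then starts at position 75 − 39 + 1 = 37.
The forward primer is identical to the top strand there: CAGGTGACT.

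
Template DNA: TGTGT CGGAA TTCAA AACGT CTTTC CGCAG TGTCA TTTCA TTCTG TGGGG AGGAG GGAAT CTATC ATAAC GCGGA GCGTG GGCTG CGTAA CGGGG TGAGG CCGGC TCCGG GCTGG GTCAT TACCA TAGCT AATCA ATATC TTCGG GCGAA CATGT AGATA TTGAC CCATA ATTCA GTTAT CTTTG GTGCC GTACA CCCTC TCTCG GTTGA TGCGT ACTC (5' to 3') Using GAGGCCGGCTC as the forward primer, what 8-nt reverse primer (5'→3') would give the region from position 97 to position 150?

5'-TTCGCCCG-3'

The product's 3' end on the top strand is position 150.
The reverse primer anneals to the top strand over positions 143–150, i.e. to CGGGCGAA.
Its sequence written 5'→3' is the reverse complement: TTCGCCCG.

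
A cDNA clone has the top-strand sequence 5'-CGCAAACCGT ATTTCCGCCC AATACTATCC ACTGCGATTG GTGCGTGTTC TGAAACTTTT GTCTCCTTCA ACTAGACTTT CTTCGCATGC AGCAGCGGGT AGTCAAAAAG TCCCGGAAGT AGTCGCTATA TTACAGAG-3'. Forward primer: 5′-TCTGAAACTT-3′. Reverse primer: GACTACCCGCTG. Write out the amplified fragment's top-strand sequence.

Forward primer TCTGAAACTT is found on the top strand at positions 49–58.
The reverse primer's reverse complement is CAGCGGGTAGTC, which matches the template at positions 93–104.
The product is the template from position 49 through 104 (56 bp).

5'-TCTGAAACTTTTGTCTCCTTCAACTAGACTTTCTTCGCATGCAGCAGCGGGTAGTC-3'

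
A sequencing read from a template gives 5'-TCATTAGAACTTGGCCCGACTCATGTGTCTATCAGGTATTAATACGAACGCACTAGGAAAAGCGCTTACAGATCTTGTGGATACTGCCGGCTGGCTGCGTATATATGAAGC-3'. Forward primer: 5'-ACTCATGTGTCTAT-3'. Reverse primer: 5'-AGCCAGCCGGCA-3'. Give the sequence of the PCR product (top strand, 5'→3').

Forward primer ACTCATGTGTCTAT is found on the top strand at positions 19–32.
Taking the reverse complement of AGCCAGCCGGCA gives TGCCGGCTGGCT, found at positions 85–96 on the template; the primer anneals here to the top strand with its 3' end pointing upstream.
The product is the template from position 19 through 96 (78 bp).

5'-ACTCATGTGTCTATCAGGTATTAATACGAACGCACTAGGAAAAGCGCTTACAGATCTTGTGGATACTGCCGGCTGGCT-3'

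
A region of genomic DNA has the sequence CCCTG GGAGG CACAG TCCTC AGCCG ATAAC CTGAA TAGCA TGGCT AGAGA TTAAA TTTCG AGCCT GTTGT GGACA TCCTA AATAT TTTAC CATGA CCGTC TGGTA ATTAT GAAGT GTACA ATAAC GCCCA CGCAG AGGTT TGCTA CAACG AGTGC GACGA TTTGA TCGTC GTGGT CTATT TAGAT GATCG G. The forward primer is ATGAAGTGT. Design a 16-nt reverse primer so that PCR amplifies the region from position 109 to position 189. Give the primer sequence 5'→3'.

The product's 3' end on the top strand is position 189.
The reverse primer anneals to the top strand over positions 174–189, i.e. to GTCTATTTAGATGATC.
Its sequence written 5'→3' is the reverse complement: GATCATCTAAATAGAC.

5'-GATCATCTAAATAGAC-3'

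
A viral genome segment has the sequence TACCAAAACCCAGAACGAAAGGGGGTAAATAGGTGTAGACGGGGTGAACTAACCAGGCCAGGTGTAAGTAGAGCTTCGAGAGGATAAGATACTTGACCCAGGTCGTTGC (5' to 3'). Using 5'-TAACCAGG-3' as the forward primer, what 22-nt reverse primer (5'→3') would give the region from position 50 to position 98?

5'-GGTCAAGTATCTTATCCTCTCG-3'

The product's 3' end on the top strand is position 98.
The reverse primer anneals to the top strand over positions 77–98, i.e. to CGAGAGGATAAGATACTTGACC.
Its sequence written 5'→3' is the reverse complement: GGTCAAGTATCTTATCCTCTCG.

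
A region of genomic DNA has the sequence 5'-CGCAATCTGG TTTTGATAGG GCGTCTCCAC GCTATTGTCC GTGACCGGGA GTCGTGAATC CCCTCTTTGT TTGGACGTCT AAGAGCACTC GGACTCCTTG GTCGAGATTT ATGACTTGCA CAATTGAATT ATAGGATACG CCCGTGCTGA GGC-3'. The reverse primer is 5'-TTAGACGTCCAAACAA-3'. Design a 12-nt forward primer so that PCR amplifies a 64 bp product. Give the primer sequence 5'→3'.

5'-GGGCGTCTCCAC-3'

The reverse primer's reverse complement TTGTTTGGACGTCTAA matches the template at positions 67–82, so the product ends at position 82.
A 64 bp product then starts at position 82 − 64 + 1 = 19.
The forward primer is identical to the top strand there: GGGCGTCTCCAC.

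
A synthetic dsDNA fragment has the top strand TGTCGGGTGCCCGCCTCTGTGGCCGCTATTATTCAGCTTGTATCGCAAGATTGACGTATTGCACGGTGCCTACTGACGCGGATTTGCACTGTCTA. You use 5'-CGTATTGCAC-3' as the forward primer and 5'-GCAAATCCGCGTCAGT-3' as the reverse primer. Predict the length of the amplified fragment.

Forward primer CGTATTGCAC is found on the top strand at positions 55–64.
The reverse primer's reverse complement is ACTGACGCGGATTTGC, which matches the template at positions 72–87.
Product length = (reverse-primer end) − (forward-primer start) + 1 = 87 − 55 + 1 = 33 bp.

33 bp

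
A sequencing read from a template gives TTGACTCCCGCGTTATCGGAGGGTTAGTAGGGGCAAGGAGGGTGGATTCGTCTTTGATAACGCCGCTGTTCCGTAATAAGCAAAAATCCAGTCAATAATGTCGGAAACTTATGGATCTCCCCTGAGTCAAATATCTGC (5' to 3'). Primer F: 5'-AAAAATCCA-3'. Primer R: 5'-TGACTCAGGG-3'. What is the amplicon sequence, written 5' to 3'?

5'-AAAAATCCAGTCAATAATGTCGGAAACTTATGGATCTCCCCTGAGTCA-3'

Forward primer AAAAATCCA is found on the top strand at positions 82–90.
Reverse complement of the reverse primer: CCCTGAGTCA. This occurs on the top strand at positions 120–129.
The product is the template from position 82 through 129 (48 bp).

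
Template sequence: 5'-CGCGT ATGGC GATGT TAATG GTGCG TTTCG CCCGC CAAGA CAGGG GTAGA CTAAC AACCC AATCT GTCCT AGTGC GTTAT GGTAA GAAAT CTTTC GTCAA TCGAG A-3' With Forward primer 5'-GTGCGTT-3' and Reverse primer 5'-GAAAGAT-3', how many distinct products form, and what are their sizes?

Two products: 75 bp, 24 bp

The forward primer GTGCGTT matches the top strand at positions 21–27, 72–78.
The reverse primer's reverse complement is ATCTTTC, matching at positions 89–95.
Each forward site pairs with the reverse site to give a product ending at position 95: sizes 75, 24 bp.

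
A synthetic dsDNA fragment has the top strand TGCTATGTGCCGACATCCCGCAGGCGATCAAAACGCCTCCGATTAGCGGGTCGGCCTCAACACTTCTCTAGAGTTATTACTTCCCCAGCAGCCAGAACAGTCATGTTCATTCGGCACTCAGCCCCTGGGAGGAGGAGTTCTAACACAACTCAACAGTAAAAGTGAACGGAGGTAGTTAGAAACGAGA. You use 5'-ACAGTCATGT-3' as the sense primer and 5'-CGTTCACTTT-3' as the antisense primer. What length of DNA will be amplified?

72 bp

The forward primer matches the template at positions 97–106.
Taking the reverse complement of CGTTCACTTT gives AAAGTGAACG, found at positions 159–168 on the template; the primer anneals here to the top strand with its 3' end pointing upstream.
The product runs from position 97 to position 168, so its length is 168 − 97 + 1 = 72 bp.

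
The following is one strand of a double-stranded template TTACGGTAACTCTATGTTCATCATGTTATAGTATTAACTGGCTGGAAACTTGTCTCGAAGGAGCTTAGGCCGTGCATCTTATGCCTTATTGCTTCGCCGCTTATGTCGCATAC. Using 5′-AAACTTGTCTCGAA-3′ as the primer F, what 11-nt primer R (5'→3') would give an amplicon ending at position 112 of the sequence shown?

The forward primer binds at positions 46–59; the product's 3' end on the top strand is position 112.
The reverse primer anneals to the top strand over positions 102–112, i.e. to TATGTCGCATA.
Its sequence written 5'→3' is the reverse complement: TATGCGACATA.

5'-TATGCGACATA-3'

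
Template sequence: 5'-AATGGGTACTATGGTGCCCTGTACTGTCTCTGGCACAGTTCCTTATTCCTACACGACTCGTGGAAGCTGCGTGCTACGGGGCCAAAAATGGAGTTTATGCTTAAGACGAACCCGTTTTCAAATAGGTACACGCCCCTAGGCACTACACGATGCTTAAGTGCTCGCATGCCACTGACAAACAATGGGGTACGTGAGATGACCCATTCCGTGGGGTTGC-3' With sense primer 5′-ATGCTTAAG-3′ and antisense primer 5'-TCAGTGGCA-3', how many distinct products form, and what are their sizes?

Two products: 79 bp, 26 bp

The forward primer ATGCTTAAG matches the top strand at positions 97–105, 150–158.
The reverse primer's reverse complement is TGCCACTGA, matching at positions 167–175.
Each forward site pairs with the reverse site to give a product ending at position 175: sizes 79, 26 bp.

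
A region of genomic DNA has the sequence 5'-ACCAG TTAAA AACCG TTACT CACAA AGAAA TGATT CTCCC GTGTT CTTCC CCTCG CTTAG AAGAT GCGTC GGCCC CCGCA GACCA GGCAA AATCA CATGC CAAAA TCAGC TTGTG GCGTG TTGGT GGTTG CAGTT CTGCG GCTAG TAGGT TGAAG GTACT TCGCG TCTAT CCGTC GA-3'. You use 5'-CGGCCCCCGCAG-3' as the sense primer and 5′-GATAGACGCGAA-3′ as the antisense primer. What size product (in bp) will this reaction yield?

Forward primer CGGCCCCCGCAG is found on the top strand at positions 70–81.
Reverse complement of the reverse primer: TTCGCGTCTATC. This occurs on the top strand at positions 160–171.
The product runs from position 70 to position 171, so its length is 171 − 70 + 1 = 102 bp.

102 bp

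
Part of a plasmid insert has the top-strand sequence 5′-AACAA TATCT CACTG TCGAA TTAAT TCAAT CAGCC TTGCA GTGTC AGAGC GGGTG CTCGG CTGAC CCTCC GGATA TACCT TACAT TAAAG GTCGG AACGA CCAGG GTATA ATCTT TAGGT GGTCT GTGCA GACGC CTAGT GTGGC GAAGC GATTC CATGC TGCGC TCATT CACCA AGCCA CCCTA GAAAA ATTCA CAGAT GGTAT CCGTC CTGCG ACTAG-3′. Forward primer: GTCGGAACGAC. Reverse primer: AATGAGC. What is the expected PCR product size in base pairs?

Scanning the template, GTCGGAACGAC occurs at positions 91–101; this primer anneals to the bottom strand there with its 3' end pointing downstream.
The reverse primer's reverse complement is GCTCATT, which matches the template at positions 164–170.
Product length = (reverse-primer end) − (forward-primer start) + 1 = 170 − 91 + 1 = 80 bp.

80 bp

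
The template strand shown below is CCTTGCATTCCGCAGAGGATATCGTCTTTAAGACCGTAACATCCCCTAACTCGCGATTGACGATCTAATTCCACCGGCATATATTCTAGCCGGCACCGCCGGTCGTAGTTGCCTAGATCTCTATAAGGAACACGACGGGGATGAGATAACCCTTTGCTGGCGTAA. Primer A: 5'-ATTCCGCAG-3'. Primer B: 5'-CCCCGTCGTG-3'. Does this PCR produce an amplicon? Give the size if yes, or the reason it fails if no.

Yes — a 134 bp product.

Primer A (ATTCCGCAG) matches the top strand at positions 7–15; it acts as a forward primer.
Primer B's reverse complement is CACGACGGGG, matching the top strand at positions 131–140; it acts as a reverse primer.
The 3' ends face each other across positions 7–140, giving a 134 bp product.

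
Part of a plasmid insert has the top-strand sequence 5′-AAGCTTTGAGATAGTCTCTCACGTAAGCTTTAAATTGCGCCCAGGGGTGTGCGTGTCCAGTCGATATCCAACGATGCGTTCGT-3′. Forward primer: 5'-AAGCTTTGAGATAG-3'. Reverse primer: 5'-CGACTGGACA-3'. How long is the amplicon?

63 bp

Forward primer AAGCTTTGAGATAG is found on the top strand at positions 1–14.
The reverse primer's reverse complement is TGTCCAGTCG, which matches the template at positions 54–63.
Amplicon spans positions 1–63: 63 bp.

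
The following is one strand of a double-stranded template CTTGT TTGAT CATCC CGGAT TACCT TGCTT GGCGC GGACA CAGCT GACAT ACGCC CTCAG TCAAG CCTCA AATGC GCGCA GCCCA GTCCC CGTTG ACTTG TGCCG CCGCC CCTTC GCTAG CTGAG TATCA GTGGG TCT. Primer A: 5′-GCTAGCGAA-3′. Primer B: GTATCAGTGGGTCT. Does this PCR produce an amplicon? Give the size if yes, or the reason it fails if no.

Primer A (GCTAGCGAA) has reverse complement TTCGCTAGC, which matches the top strand at positions 113–121; primer A anneals to the top strand there with its 3' end pointing upstream toward position 113.
Primer B (GTATCAGTGGGTCT) matches the top strand directly at positions 125–138; it anneals to the bottom strand with its 3' end pointing downstream toward position 138.
The 3' ends diverge (primer A extends toward position 1, primer B toward position 138), so the primers never converge on a shared product.

No product — the primers' 3' ends point away from each other.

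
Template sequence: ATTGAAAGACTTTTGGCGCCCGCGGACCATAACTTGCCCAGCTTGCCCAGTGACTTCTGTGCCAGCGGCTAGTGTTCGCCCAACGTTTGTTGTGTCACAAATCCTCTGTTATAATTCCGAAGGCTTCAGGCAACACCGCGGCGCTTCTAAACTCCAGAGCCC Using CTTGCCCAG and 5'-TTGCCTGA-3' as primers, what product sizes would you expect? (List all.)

The forward primer CTTGCCCAG matches the top strand at positions 33–41, 42–50.
The reverse primer's reverse complement is TCAGGCAA, matching at positions 126–133.
Each forward site pairs with the reverse site to give a product ending at position 133: sizes 101, 92 bp.

101 bp, 92 bp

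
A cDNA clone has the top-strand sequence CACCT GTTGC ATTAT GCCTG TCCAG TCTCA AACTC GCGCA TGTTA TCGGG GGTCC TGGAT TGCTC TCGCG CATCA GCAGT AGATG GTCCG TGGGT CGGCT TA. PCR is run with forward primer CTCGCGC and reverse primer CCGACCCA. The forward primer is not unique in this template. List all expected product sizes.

66 bp, 34 bp

The forward primer CTCGCGC matches the top strand at positions 33–39, 65–71.
The reverse primer's reverse complement is TGGGTCGG, matching at positions 91–98.
Each forward site pairs with the reverse site to give a product ending at position 98: sizes 66, 34 bp.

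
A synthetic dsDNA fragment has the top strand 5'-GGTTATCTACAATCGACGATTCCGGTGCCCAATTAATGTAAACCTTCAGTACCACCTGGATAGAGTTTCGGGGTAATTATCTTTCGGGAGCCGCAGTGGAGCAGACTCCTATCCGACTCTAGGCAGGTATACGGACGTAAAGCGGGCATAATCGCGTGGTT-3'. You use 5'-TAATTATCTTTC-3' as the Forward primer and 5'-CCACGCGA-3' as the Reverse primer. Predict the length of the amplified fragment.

86 bp

Forward primer TAATTATCTTTC is found on the top strand at positions 74–85.
Reverse complement of the reverse primer: TCGCGTGG. This occurs on the top strand at positions 152–159.
Product length = (reverse-primer end) − (forward-primer start) + 1 = 159 − 74 + 1 = 86 bp.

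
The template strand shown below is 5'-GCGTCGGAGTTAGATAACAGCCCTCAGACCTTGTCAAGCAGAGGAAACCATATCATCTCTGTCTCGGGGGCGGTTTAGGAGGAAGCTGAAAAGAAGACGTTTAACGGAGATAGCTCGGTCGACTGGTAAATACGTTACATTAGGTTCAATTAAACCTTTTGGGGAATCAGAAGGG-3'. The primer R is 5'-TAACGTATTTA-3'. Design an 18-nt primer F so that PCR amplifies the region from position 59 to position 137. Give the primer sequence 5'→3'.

The reverse primer's reverse complement TAAATACGTTA matches the template at positions 127–137; the product starts at position 59.
The forward primer is identical to the top strand over positions 59–76: CTGTCTCGGGGGCGGTTT.

5'-CTGTCTCGGGGGCGGTTT-3'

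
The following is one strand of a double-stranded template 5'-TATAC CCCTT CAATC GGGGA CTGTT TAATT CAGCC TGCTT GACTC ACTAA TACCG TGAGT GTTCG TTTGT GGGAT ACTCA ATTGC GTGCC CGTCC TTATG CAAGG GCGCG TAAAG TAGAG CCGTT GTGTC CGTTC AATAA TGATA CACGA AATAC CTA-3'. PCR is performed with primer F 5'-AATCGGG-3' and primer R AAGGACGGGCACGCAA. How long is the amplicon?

86 bp

Forward primer AATCGGG is found on the top strand at positions 12–18.
Taking the reverse complement of AAGGACGGGCACGCAA gives TTGCGTGCCCGTCCTT, found at positions 82–97 on the template; the primer anneals here to the top strand with its 3' end pointing upstream.
Amplicon spans positions 12–97: 86 bp.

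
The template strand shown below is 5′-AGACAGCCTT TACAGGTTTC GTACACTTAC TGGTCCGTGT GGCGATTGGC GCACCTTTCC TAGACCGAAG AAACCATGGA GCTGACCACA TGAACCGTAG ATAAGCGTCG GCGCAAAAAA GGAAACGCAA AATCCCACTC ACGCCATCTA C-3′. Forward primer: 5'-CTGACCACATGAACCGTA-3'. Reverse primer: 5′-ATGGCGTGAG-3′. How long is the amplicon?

66 bp

Scanning the template, CTGACCACATGAACCGTA occurs at positions 82–99; this primer anneals to the bottom strand there with its 3' end pointing downstream.
Taking the reverse complement of ATGGCGTGAG gives CTCACGCCAT, found at positions 138–147 on the template; the primer anneals here to the top strand with its 3' end pointing upstream.
Amplicon spans positions 82–147: 66 bp.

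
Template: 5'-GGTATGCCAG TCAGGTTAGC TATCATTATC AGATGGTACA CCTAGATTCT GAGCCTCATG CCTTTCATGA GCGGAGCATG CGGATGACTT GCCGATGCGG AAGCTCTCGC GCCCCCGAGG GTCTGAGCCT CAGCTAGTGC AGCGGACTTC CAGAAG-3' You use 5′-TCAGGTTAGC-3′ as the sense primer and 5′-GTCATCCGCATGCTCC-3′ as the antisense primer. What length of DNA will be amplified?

Scanning the template, TCAGGTTAGC occurs at positions 11–20; this primer anneals to the bottom strand there with its 3' end pointing downstream.
The reverse primer's reverse complement is GGAGCATGCGGATGAC, which matches the template at positions 73–88.
Amplicon spans positions 11–88: 78 bp.

78 bp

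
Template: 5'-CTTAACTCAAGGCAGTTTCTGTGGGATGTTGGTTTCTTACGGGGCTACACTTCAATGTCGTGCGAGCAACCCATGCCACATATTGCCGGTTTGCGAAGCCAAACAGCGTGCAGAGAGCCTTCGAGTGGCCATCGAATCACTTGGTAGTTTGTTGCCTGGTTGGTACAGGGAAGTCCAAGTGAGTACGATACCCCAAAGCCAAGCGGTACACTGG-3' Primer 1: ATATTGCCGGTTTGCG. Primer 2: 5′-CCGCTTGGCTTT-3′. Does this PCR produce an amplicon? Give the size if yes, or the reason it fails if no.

Primer 1 (ATATTGCCGGTTTGCG) matches the top strand at positions 80–95; it acts as a forward primer.
Primer 2's reverse complement is AAAGCCAAGCGG, matching the top strand at positions 195–206; it acts as a reverse primer.
The 3' ends face each other across positions 80–206, giving a 127 bp product.

Yes — a 127 bp product.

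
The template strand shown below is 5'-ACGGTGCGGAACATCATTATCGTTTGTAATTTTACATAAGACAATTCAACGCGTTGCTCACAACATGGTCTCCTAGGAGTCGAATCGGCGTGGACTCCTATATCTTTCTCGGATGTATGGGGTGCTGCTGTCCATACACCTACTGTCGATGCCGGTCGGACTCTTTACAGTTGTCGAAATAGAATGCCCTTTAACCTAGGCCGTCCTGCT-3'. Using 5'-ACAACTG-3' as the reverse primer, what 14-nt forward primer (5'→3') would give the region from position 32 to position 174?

5'-TTACATAAGACAAT-3'

The reverse primer's reverse complement CAGTTGT matches the template at positions 168–174; the product starts at position 32.
The forward primer is identical to the top strand over positions 32–45: TTACATAAGACAAT.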